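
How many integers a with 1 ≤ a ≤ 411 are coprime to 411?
272

The number of a ∈ {1, ..., 411} with gcd(a, 411) = 1 is by definition Euler's totient φ(411). φ is multiplicative, with φ(p^e) = p^e − p^(e−1). Factorise 411 = 3 · 137. Then
  φ(411) = (3 − 1) · (137 − 1) = 2 · 136 = 272.
So there are 272 such integers.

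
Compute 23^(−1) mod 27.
23^(−1) ≡ 20 (mod 27)

Apply the extended Euclidean algorithm to (27, 23), tracking rows (r, s, t) with s·27 + t·23 = r. Each division r_prev = q·r_cur + r_new produces the new row as (previous row) − q·(current row):
  row A: (27, 1, 0)   [1·27 + 0·23 = 27]
  row B: (23, 0, 1)   [0·27 + 1·23 = 23]
  27 = 1·23 + 4   → row C = row A − 1·row B = (4, 1, −1)   [check: 1·27 − 1·23 = 4]
  23 = 5·4 + 3   → row D = row B − 5·row C = (3, −5, 6)   [check: −5·27 + 6·23 = 3]
  4 = 1·3 + 1   → row E = row C − 1·row D = (1, 6, −7)   [check: 6·27 − 7·23 = 1]
  3 = 3·1 + 0   → remainder 0, stop. gcd = 1 (last nonzero row E).
The gcd is 1, so 23 is invertible mod 27. The last nonzero row gives 6·27 − 7·23 = 1, so t = −7. So 23^(−1) ≡ −7 ≡ 20 (mod 27). Verify: 23 · 20 = 460 ≡ 1 (mod 27). ✓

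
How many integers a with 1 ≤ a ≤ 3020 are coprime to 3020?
1200

The number of a ∈ {1, ..., 3020} with gcd(a, 3020) = 1 is by definition Euler's totient φ(3020). φ is multiplicative, with φ(p^e) = p^e − p^(e−1). Factorise 3020 = 2^2 · 5 · 151. Then
  φ(3020) = (2^2 − 2^1) · (5 − 1) · (151 − 1) = 2 · 4 · 150 = 1200.
So there are 1200 such integers.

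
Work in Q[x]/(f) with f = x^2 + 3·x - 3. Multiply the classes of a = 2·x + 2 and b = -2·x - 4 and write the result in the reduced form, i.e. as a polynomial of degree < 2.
a · b ≡ -20 (mod f(x))

First multiply in Q[x] without reducing: a · b = -4·x^2 - 12·x - 8. Now divide by f(x) = x^2 + 3·x - 3, eliminating the leading term at each step:
  leading term -4·x^2: subtract (-4)·f(x) = -4·x^2 - 12·x + 12, leaving -20
The degree is now < 2, so this is the remainder. Hence a · b ≡ -20 in Q[x]/(f).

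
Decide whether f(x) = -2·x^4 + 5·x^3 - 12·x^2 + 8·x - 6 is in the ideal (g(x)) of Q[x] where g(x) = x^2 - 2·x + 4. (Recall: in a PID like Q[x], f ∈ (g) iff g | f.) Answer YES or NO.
NO

In Q[x] the ideal (g) consists of all multiples of g, so f ∈ (g) iff g | f, i.e. iff the remainder of f on division by g is 0. Divide f by g (g is monic, so eliminate the leading term of the running remainder at each step):
  leading term -2·x^4: subtract (-2·x^2)·g(x) = -2·x^4 + 4·x^3 - 8·x^2, leaving x^3 - 4·x^2 + 8·x - 6
  leading term x^3: subtract (x)·g(x) = x^3 - 2·x^2 + 4·x, leaving -2·x^2 + 4·x - 6
  leading term -2·x^2: subtract (-2)·g(x) = -2·x^2 + 4·x - 8, leaving 2
The remainder r(x) = 2 ≠ 0 (and deg r < deg g), so g ∤ f, i.e. f ∉ (g).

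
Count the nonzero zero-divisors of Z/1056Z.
Z/1056Z has 735 nonzero zero-divisors

In Z/1056Z each nonzero element is either a unit (gcd with 1056 is 1) or a zero-divisor (gcd > 1). The number of units is φ(1056): factorise 1056 = 2^5 · 3 · 11, so φ(1056) = (2^5 − 2^4) · (3 − 1) · (11 − 1) = 16 · 2 · 10 = 320. The nonzero elements number 1056 − 1 = 1055. Hence the nonzero zero-divisors number 1055 − 320 = 735.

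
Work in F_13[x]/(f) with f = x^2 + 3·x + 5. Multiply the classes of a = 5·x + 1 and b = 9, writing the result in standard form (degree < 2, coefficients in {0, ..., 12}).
Multiply as integer polynomials: a · b = 45·x + 9. Reducing coefficients mod 13: a · b ≡ 6·x + 9. This already has degree < 2, so no reduction by f is needed. Hence a · b ≡ 6·x + 9 in F_13[x]/(f).

Final answer: a · b ≡ 6·x + 9 (mod f(x))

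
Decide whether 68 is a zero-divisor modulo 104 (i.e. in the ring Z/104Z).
YES

gcd(68, 104) = 4 > 1, so 68 is not a unit in Z/104Z. In Z/nZ every nonzero non-unit is a zero-divisor: explicitly, take b = 104/gcd = 26 ≠ 0 (mod 104); then 68·26 = 1768 = 17·104, i.e. 68·26 ≡ 0 (mod 104). So 68 is a zero-divisor.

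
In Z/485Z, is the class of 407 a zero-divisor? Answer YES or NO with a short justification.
gcd(407, 485) = 1, so 407 is a unit in Z/485Z (it has a multiplicative inverse). A unit cannot be a zero-divisor: if 407·b ≡ 0 then multiplying both sides by 407^(−1) gives b ≡ 0. So 407 is not a zero-divisor.

Final answer: NO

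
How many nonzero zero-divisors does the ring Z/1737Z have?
Z/1737Z has 584 nonzero zero-divisors

In Z/1737Z each nonzero element is either a unit (gcd with 1737 is 1) or a zero-divisor (gcd > 1). The number of units is φ(1737): factorise 1737 = 3^2 · 193, so φ(1737) = (3^2 − 3^1) · (193 − 1) = 6 · 192 = 1152. The nonzero elements number 1737 − 1 = 1736. Hence the nonzero zero-divisors number 1736 − 1152 = 584.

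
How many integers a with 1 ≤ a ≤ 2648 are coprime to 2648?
The number of a ∈ {1, ..., 2648} with gcd(a, 2648) = 1 is by definition Euler's totient φ(2648). φ is multiplicative, with φ(p^e) = p^e − p^(e−1). Factorise 2648 = 2^3 · 331. Then
  φ(2648) = (2^3 − 2^2) · (331 − 1) = 4 · 330 = 1320.
So there are 1320 such integers.

Final answer: 1320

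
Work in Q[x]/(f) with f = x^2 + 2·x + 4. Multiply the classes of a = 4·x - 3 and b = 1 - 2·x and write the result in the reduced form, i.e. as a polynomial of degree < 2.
First multiply in Q[x] without reducing: a · b = -8·x^2 + 10·x - 3. Now divide by f(x) = x^2 + 2·x + 4, eliminating the leading term at each step:
  leading term -8·x^2: subtract (-8)·f(x) = -8·x^2 - 16·x - 32, leaving 26·x + 29
The degree is now < 2, so this is the remainder. Hence a · b ≡ 26·x + 29 in Q[x]/(f).

Final answer: a · b ≡ 26·x + 29 (mod f(x))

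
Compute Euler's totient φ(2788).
φ is multiplicative, with φ(p^e) = p^e − p^(e−1). Factorise 2788 = 2^2 · 17 · 41. Then
  φ(2788) = (2^2 − 2^1) · (17 − 1) · (41 − 1) = 2 · 16 · 40 = 1280.

Final answer: φ(2788) = 1280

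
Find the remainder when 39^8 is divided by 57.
Use repeated squaring. Binary(8) = 1000. Walk through the bits of the exponent 8 left-to-right: at each bit after the leading one, square the running value, then multiply by 39 if the bit is 1 (always reducing mod 57):
  bit 1 = 1 (leading): start with 39.
  bit 2 = 0: square 39^2 = 1521 ≡ 39 (mod 57).
  bit 3 = 0: square 39^2 = 1521 ≡ 39 (mod 57).
  bit 4 = 0: square 39^2 = 1521 ≡ 39 (mod 57).
Final value: 39^8 ≡ 39 (mod 57).

Final answer: 39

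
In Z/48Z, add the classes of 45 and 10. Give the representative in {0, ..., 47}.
7

Both summands are already reduced mod 48. 45 + 10 = 55; 55 = 1·48 + 7, so (45 + 10) mod 48 = 7.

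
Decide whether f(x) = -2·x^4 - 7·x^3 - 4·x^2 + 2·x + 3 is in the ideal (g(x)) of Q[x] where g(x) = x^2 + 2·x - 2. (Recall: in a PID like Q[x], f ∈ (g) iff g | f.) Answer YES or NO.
NO

In Q[x] the ideal (g) consists of all multiples of g, so f ∈ (g) iff g | f, i.e. iff the remainder of f on division by g is 0. Divide f by g (g is monic, so eliminate the leading term of the running remainder at each step):
  leading term -2·x^4: subtract (-2·x^2)·g(x) = -2·x^4 - 4·x^3 + 4·x^2, leaving -3·x^3 - 8·x^2 + 2·x + 3
  leading term -3·x^3: subtract (-3·x)·g(x) = -3·x^3 - 6·x^2 + 6·x, leaving -2·x^2 - 4·x + 3
  leading term -2·x^2: subtract (-2)·g(x) = -2·x^2 - 4·x + 4, leaving -1
The remainder r(x) = -1 ≠ 0 (and deg r < deg g), so g ∤ f, i.e. f ∉ (g).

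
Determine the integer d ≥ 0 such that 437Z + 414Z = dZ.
In the PID Z, (a, b) is generated by gcd(a, b). Compute gcd(437, 414) with the extended Euclidean algorithm, tracking rows (r, s, t) with s·437 + t·414 = r:
  row A: (437, 1, 0)   [1·437 + 0·414 = 437]
  row B: (414, 0, 1)   [0·437 + 1·414 = 414]
  437 = 1·414 + 23   → row C = row A − 1·row B = (23, 1, −1)   [check: 1·437 − 1·414 = 23]
  414 = 18·23 + 0   → remainder 0, stop. gcd = 23 (last nonzero row C).
So gcd(437, 414) = 23, with Bézout identity 1·437 − 1·414 = 23. Containment (⊇): the Bézout identity exhibits 23 as an element of (437, 414), giving (23) ⊆ (437, 414). Containment (⊆): since 23 | 437 and 23 | 414 (437 = 23·19, 414 = 23·18), every Z-linear combination of 437 and 414 is divisible by 23, so (437, 414) ⊆ (23). Therefore (437, 414) = (23), d = 23.

Final answer: (437, 414) = (23); d = 23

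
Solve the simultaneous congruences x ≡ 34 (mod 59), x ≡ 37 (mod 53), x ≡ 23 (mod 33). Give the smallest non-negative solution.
x ≡ 61040 (mod 103191); the representative in [0, 103191) is 61040

The moduli 59, 53, 33 are pairwise coprime, so by the CRT there is a unique solution mod 59·53·33 = 103191.
Solve by successive substitution. Start with x ≡ 34 (mod 59).
  Combine with x ≡ 37 (mod 53): write x = 34 + 59·t and require 34 + 59·t ≡ 37 (mod 53), i.e. 59·t ≡ 37 − 34 ≡ 3 (mod 53). Since 59^(−1) ≡ 9 (mod 53) (59 ≡ 6 (mod 53)), t ≡ 9·3 ≡ 27 (mod 53). So x ≡ 34 + 59·27 = 1627 (mod 3127).
  Combine with x ≡ 23 (mod 33): write x = 1627 + 3127·t and require 1627 + 3127·t ≡ 23 (mod 33), i.e. 3127·t ≡ 23 − 1627 ≡ 13 (mod 33). Since 3127^(−1) ≡ 4 (mod 33) (3127 ≡ 25 (mod 33)), t ≡ 4·13 ≡ 19 (mod 33). So x ≡ 1627 + 3127·19 = 61040 (mod 103191).
Unique solution in [0, 103191): x = 61040.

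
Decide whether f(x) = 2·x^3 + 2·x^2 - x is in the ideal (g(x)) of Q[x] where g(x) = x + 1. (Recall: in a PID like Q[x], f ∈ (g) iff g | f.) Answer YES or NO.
In Q[x] the ideal (g) consists of all multiples of g, so f ∈ (g) iff g | f, i.e. iff the remainder of f on division by g is 0. Divide f by g (g is monic, so eliminate the leading term of the running remainder at each step):
  leading term 2·x^3: subtract (2·x^2)·g(x) = 2·x^3 + 2·x^2, leaving -x
  leading term -x: subtract (-1)·g(x) = -x - 1, leaving 1
The remainder r(x) = 1 ≠ 0 (and deg r < deg g), so g ∤ f, i.e. f ∉ (g).

Final answer: NO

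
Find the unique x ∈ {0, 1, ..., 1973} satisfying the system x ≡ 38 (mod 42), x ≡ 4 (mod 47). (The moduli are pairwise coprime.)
The moduli 42, 47 are pairwise coprime, so by the CRT there is a unique solution mod 42·47 = 1974.
Solve by successive substitution. Start with x ≡ 38 (mod 42).
  Combine with x ≡ 4 (mod 47): write x = 38 + 42·t and require 38 + 42·t ≡ 4 (mod 47), i.e. 42·t ≡ 4 − 38 ≡ 13 (mod 47). Since 42^(−1) ≡ 28 (mod 47), t ≡ 28·13 ≡ 35 (mod 47). So x ≡ 38 + 42·35 = 1508 (mod 1974).
Unique solution in [0, 1974): x = 1508.

Final answer: x ≡ 1508 (mod 1974); the representative in [0, 1974) is 1508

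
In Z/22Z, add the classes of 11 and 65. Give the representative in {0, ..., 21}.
10

Reduce the summands first: 65 ≡ 21 (mod 22), so 11 + 65 ≡ 11 + 21 (mod 22). 11 + 21 = 32; 32 = 1·22 + 10, so (11 + 65) mod 22 = 10.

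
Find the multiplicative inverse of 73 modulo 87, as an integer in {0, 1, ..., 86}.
Apply the extended Euclidean algorithm to (87, 73), tracking rows (r, s, t) with s·87 + t·73 = r. Each division r_prev = q·r_cur + r_new produces the new row as (previous row) − q·(current row):
  row A: (87, 1, 0)   [1·87 + 0·73 = 87]
  row B: (73, 0, 1)   [0·87 + 1·73 = 73]
  87 = 1·73 + 14   → row C = row A − 1·row B = (14, 1, −1)   [check: 1·87 − 1·73 = 14]
  73 = 5·14 + 3   → row D = row B − 5·row C = (3, −5, 6)   [check: −5·87 + 6·73 = 3]
  14 = 4·3 + 2   → row E = row C − 4·row D = (2, 21, −25)   [check: 21·87 − 25·73 = 2]
  3 = 1·2 + 1   → row F = row D − 1·row E = (1, −26, 31)   [check: −26·87 + 31·73 = 1]
  2 = 2·1 + 0   → remainder 0, stop. gcd = 1 (last nonzero row F).
The gcd is 1, so 73 is invertible mod 87. The last nonzero row gives −26·87 + 31·73 = 1, so t = 31. So 73^(−1) ≡ 31 (mod 87). Verify: 73 · 31 = 2263 ≡ 1 (mod 87). ✓

Final answer: 73^(−1) ≡ 31 (mod 87)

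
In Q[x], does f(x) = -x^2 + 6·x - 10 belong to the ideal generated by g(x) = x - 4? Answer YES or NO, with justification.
In Q[x] the ideal (g) consists of all multiples of g, so f ∈ (g) iff g | f, i.e. iff the remainder of f on division by g is 0. Divide f by g (g is monic, so eliminate the leading term of the running remainder at each step):
  leading term -x^2: subtract (-x)·g(x) = -x^2 + 4·x, leaving 2·x - 10
  leading term 2·x: subtract (2)·g(x) = 2·x - 8, leaving -2
The remainder r(x) = -2 ≠ 0 (and deg r < deg g), so g ∤ f, i.e. f ∉ (g).

Final answer: NO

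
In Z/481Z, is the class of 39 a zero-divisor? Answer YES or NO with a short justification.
gcd(39, 481) = 13 > 1, so 39 is not a unit in Z/481Z. In Z/nZ every nonzero non-unit is a zero-divisor: explicitly, take b = 481/gcd = 37 ≠ 0 (mod 481); then 39·37 = 1443 = 3·481, i.e. 39·37 ≡ 0 (mod 481). So 39 is a zero-divisor.

Final answer: YES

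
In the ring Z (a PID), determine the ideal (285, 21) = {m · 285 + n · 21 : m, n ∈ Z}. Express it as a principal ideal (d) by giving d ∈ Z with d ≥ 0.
(285, 21) = (3); d = 3

In the PID Z, (a, b) is generated by gcd(a, b). Compute gcd(285, 21) with the extended Euclidean algorithm, tracking rows (r, s, t) with s·285 + t·21 = r:
  row A: (285, 1, 0)   [1·285 + 0·21 = 285]
  row B: (21, 0, 1)   [0·285 + 1·21 = 21]
  285 = 13·21 + 12   → row C = row A − 13·row B = (12, 1, −13)   [check: 1·285 − 13·21 = 12]
  21 = 1·12 + 9   → row D = row B − 1·row C = (9, −1, 14)   [check: −1·285 + 14·21 = 9]
  12 = 1·9 + 3   → row E = row C − 1·row D = (3, 2, −27)   [check: 2·285 − 27·21 = 3]
  9 = 3·3 + 0   → remainder 0, stop. gcd = 3 (last nonzero row E).
So gcd(285, 21) = 3, with Bézout identity 2·285 − 27·21 = 3. Containment (⊇): the Bézout identity exhibits 3 as an element of (285, 21), giving (3) ⊆ (285, 21). Containment (⊆): since 3 | 285 and 3 | 21 (285 = 3·95, 21 = 3·7), every Z-linear combination of 285 and 21 is divisible by 3, so (285, 21) ⊆ (3). Therefore (285, 21) = (3), d = 3.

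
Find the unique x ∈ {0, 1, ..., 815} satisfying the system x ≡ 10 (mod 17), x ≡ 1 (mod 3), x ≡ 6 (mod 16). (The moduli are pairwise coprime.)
x ≡ 214 (mod 816); the representative in [0, 816) is 214

The moduli 17, 3, 16 are pairwise coprime, so by the CRT there is a unique solution mod 17·3·16 = 816.
Solve by successive substitution. Start with x ≡ 10 (mod 17).
  Combine with x ≡ 1 (mod 3): write x = 10 + 17·t and require 10 + 17·t ≡ 1 (mod 3), i.e. 17·t ≡ 1 − 10 ≡ 0 (mod 3). Since 17^(−1) ≡ 2 (mod 3) (17 ≡ 2 (mod 3)), t ≡ 2·0 ≡ 0 (mod 3). So x ≡ 10 + 17·0 = 10 (mod 51).
  Combine with x ≡ 6 (mod 16): write x = 10 + 51·t and require 10 + 51·t ≡ 6 (mod 16), i.e. 51·t ≡ 6 − 10 ≡ 12 (mod 16). Since 51^(−1) ≡ 11 (mod 16) (51 ≡ 3 (mod 16)), t ≡ 11·12 ≡ 4 (mod 16). So x ≡ 10 + 51·4 = 214 (mod 816).
Unique solution in [0, 816): x = 214.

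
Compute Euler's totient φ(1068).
φ(1068) = 352

φ is multiplicative, with φ(p^e) = p^e − p^(e−1). Factorise 1068 = 2^2 · 3 · 89. Then
  φ(1068) = (2^2 − 2^1) · (3 − 1) · (89 − 1) = 2 · 2 · 88 = 352.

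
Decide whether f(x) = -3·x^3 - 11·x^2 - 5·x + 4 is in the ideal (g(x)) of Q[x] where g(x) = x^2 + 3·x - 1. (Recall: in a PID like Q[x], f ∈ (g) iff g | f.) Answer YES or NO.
In Q[x] the ideal (g) consists of all multiples of g, so f ∈ (g) iff g | f, i.e. iff the remainder of f on division by g is 0. Divide f by g (g is monic, so eliminate the leading term of the running remainder at each step):
  leading term -3·x^3: subtract (-3·x)·g(x) = -3·x^3 - 9·x^2 + 3·x, leaving -2·x^2 - 8·x + 4
  leading term -2·x^2: subtract (-2)·g(x) = -2·x^2 - 6·x + 2, leaving 2 - 2·x
The remainder r(x) = 2 - 2·x ≠ 0 (and deg r < deg g), so g ∤ f, i.e. f ∉ (g).

Final answer: NO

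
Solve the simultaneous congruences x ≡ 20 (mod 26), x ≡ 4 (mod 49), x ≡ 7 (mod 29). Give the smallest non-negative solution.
The moduli 26, 49, 29 are pairwise coprime, so by the CRT there is a unique solution mod 26·49·29 = 36946.
Solve by successive substitution. Start with x ≡ 20 (mod 26).
  Combine with x ≡ 4 (mod 49): write x = 20 + 26·t and require 20 + 26·t ≡ 4 (mod 49), i.e. 26·t ≡ 4 − 20 ≡ 33 (mod 49). Since 26^(−1) ≡ 17 (mod 49), t ≡ 17·33 ≡ 22 (mod 49). So x ≡ 20 + 26·22 = 592 (mod 1274).
  Combine with x ≡ 7 (mod 29): write x = 592 + 1274·t and require 592 + 1274·t ≡ 7 (mod 29), i.e. 1274·t ≡ 7 − 592 ≡ 24 (mod 29). Since 1274^(−1) ≡ 14 (mod 29) (1274 ≡ 27 (mod 29)), t ≡ 14·24 ≡ 17 (mod 29). So x ≡ 592 + 1274·17 = 22250 (mod 36946).
Unique solution in [0, 36946): x = 22250.

Final answer: x ≡ 22250 (mod 36946); the representative in [0, 36946) is 22250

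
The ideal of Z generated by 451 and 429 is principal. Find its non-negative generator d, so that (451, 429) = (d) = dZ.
In the PID Z, (a, b) is generated by gcd(a, b). Compute gcd(451, 429) with the extended Euclidean algorithm, tracking rows (r, s, t) with s·451 + t·429 = r:
  row A: (451, 1, 0)   [1·451 + 0·429 = 451]
  row B: (429, 0, 1)   [0·451 + 1·429 = 429]
  451 = 1·429 + 22   → row C = row A − 1·row B = (22, 1, −1)   [check: 1·451 − 1·429 = 22]
  429 = 19·22 + 11   → row D = row B − 19·row C = (11, −19, 20)   [check: −19·451 + 20·429 = 11]
  22 = 2·11 + 0   → remainder 0, stop. gcd = 11 (last nonzero row D).
So gcd(451, 429) = 11, with Bézout identity −19·451 + 20·429 = 11. Containment (⊇): the Bézout identity exhibits 11 as an element of (451, 429), giving (11) ⊆ (451, 429). Containment (⊆): since 11 | 451 and 11 | 429 (451 = 11·41, 429 = 11·39), every Z-linear combination of 451 and 429 is divisible by 11, so (451, 429) ⊆ (11). Therefore (451, 429) = (11), d = 11.

Final answer: (451, 429) = (11); d = 11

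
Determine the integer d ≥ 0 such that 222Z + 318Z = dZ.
In the PID Z, (a, b) is generated by gcd(a, b). Compute gcd(318, 222) with the extended Euclidean algorithm, tracking rows (r, s, t) with s·318 + t·222 = r:
  row A: (318, 1, 0)   [1·318 + 0·222 = 318]
  row B: (222, 0, 1)   [0·318 + 1·222 = 222]
  318 = 1·222 + 96   → row C = row A − 1·row B = (96, 1, −1)   [check: 1·318 − 1·222 = 96]
  222 = 2·96 + 30   → row D = row B − 2·row C = (30, −2, 3)   [check: −2·318 + 3·222 = 30]
  96 = 3·30 + 6   → row E = row C − 3·row D = (6, 7, −10)   [check: 7·318 − 10·222 = 6]
  30 = 5·6 + 0   → remainder 0, stop. gcd = 6 (last nonzero row E).
So gcd(222, 318) = 6, with Bézout identity 7·318 − 10·222 = 6. Containment (⊇): the Bézout identity exhibits 6 as an element of (222, 318), giving (6) ⊆ (222, 318). Containment (⊆): since 6 | 222 and 6 | 318 (222 = 6·37, 318 = 6·53), every Z-linear combination of 222 and 318 is divisible by 6, so (222, 318) ⊆ (6). Therefore (222, 318) = (6), d = 6.

Final answer: (222, 318) = (6); d = 6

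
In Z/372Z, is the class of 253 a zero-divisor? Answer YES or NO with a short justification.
gcd(253, 372) = 1, so 253 is a unit in Z/372Z (it has a multiplicative inverse). A unit cannot be a zero-divisor: if 253·b ≡ 0 then multiplying both sides by 253^(−1) gives b ≡ 0. So 253 is not a zero-divisor.

Final answer: NO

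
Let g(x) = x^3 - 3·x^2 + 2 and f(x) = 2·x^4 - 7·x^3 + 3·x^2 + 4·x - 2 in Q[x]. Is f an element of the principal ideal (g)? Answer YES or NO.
YES

In Q[x] the ideal (g) consists of all multiples of g, so f ∈ (g) iff g | f, i.e. iff the remainder of f on division by g is 0. Divide f by g (g is monic, so eliminate the leading term of the running remainder at each step):
  leading term 2·x^4: subtract (2·x)·g(x) = 2·x^4 - 6·x^3 + 4·x, leaving -x^3 + 3·x^2 - 2
  leading term -x^3: subtract (-1)·g(x) = -x^3 + 3·x^2 - 2, leaving 0
The remainder is 0, so f(x) = g(x) · h(x) with h(x) = 2·x - 1. Hence g | f, i.e. f ∈ (g).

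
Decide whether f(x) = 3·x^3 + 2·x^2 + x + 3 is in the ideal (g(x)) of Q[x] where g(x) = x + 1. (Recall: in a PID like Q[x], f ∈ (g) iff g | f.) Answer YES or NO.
NO

In Q[x] the ideal (g) consists of all multiples of g, so f ∈ (g) iff g | f, i.e. iff the remainder of f on division by g is 0. Divide f by g (g is monic, so eliminate the leading term of the running remainder at each step):
  leading term 3·x^3: subtract (3·x^2)·g(x) = 3·x^3 + 3·x^2, leaving -x^2 + x + 3
  leading term -x^2: subtract (-x)·g(x) = -x^2 - x, leaving 2·x + 3
  leading term 2·x: subtract (2)·g(x) = 2·x + 2, leaving 1
The remainder r(x) = 1 ≠ 0 (and deg r < deg g), so g ∤ f, i.e. f ∉ (g).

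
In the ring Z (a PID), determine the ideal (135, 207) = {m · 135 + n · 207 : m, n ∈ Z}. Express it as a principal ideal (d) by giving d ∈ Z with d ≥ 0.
(135, 207) = (9); d = 9

In the PID Z, (a, b) is generated by gcd(a, b). Compute gcd(207, 135) with the extended Euclidean algorithm, tracking rows (r, s, t) with s·207 + t·135 = r:
  row A: (207, 1, 0)   [1·207 + 0·135 = 207]
  row B: (135, 0, 1)   [0·207 + 1·135 = 135]
  207 = 1·135 + 72   → row C = row A − 1·row B = (72, 1, −1)   [check: 1·207 − 1·135 = 72]
  135 = 1·72 + 63   → row D = row B − 1·row C = (63, −1, 2)   [check: −1·207 + 2·135 = 63]
  72 = 1·63 + 9   → row E = row C − 1·row D = (9, 2, −3)   [check: 2·207 − 3·135 = 9]
  63 = 7·9 + 0   → remainder 0, stop. gcd = 9 (last nonzero row E).
So gcd(135, 207) = 9, with Bézout identity 2·207 − 3·135 = 9. Containment (⊇): the Bézout identity exhibits 9 as an element of (135, 207), giving (9) ⊆ (135, 207). Containment (⊆): since 9 | 135 and 9 | 207 (135 = 9·15, 207 = 9·23), every Z-linear combination of 135 and 207 is divisible by 9, so (135, 207) ⊆ (9). Therefore (135, 207) = (9), d = 9.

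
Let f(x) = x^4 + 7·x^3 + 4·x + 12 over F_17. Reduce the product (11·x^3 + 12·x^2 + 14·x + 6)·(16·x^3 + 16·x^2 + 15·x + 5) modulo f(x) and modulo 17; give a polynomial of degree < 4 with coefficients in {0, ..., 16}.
Multiply as integer polynomials: a · b = 176·x^6 + 368·x^5 + 581·x^4 + 555·x^3 + 366·x^2 + 160·x + 30. Reducing coefficients mod 17: a · b ≡ 6·x^6 + 11·x^5 + 3·x^4 + 11·x^3 + 9·x^2 + 7·x + 13. Now divide by f(x) = x^4 + 7·x^3 + 4·x + 12 in F_17[x], eliminating the leading term at each step:
  leading term 6·x^6: subtract (6·x^2)·f(x) = 6·x^6 + 8·x^5 + 7·x^3 + 4·x^2, leaving 3·x^5 + 3·x^4 + 4·x^3 + 5·x^2 + 7·x + 13 (coefficients mod 17)
  leading term 3·x^5: subtract (3·x)·f(x) = 3·x^5 + 4·x^4 + 12·x^2 + 2·x, leaving 16·x^4 + 4·x^3 + 10·x^2 + 5·x + 13 (coefficients mod 17)
  leading term 16·x^4: subtract (16)·f(x) = 16·x^4 + 10·x^3 + 13·x + 5, leaving 11·x^3 + 10·x^2 + 9·x + 8 (coefficients mod 17)
The degree is now < 4, so this is the remainder. Hence a · b ≡ 11·x^3 + 10·x^2 + 9·x + 8 in F_17[x]/(f).

Final answer: a · b ≡ 11·x^3 + 10·x^2 + 9·x + 8 (mod f(x))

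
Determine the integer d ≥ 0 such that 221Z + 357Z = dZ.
In the PID Z, (a, b) is generated by gcd(a, b). Compute gcd(357, 221) with the extended Euclidean algorithm, tracking rows (r, s, t) with s·357 + t·221 = r:
  row A: (357, 1, 0)   [1·357 + 0·221 = 357]
  row B: (221, 0, 1)   [0·357 + 1·221 = 221]
  357 = 1·221 + 136   → row C = row A − 1·row B = (136, 1, −1)   [check: 1·357 − 1·221 = 136]
  221 = 1·136 + 85   → row D = row B − 1·row C = (85, −1, 2)   [check: −1·357 + 2·221 = 85]
  136 = 1·85 + 51   → row E = row C − 1·row D = (51, 2, −3)   [check: 2·357 − 3·221 = 51]
  85 = 1·51 + 34   → row F = row D − 1·row E = (34, −3, 5)   [check: −3·357 + 5·221 = 34]
  51 = 1·34 + 17   → row G = row E − 1·row F = (17, 5, −8)   [check: 5·357 − 8·221 = 17]
  34 = 2·17 + 0   → remainder 0, stop. gcd = 17 (last nonzero row G).
So gcd(221, 357) = 17, with Bézout identity 5·357 − 8·221 = 17. Containment (⊇): the Bézout identity exhibits 17 as an element of (221, 357), giving (17) ⊆ (221, 357). Containment (⊆): since 17 | 221 and 17 | 357 (221 = 17·13, 357 = 17·21), every Z-linear combination of 221 and 357 is divisible by 17, so (221, 357) ⊆ (17). Therefore (221, 357) = (17), d = 17.

Final answer: (221, 357) = (17); d = 17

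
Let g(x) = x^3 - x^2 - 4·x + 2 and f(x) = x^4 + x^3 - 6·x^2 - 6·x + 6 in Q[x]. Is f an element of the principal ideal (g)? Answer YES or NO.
NO

In Q[x] the ideal (g) consists of all multiples of g, so f ∈ (g) iff g | f, i.e. iff the remainder of f on division by g is 0. Divide f by g (g is monic, so eliminate the leading term of the running remainder at each step):
  leading term x^4: subtract (x)·g(x) = x^4 - x^3 - 4·x^2 + 2·x, leaving 2·x^3 - 2·x^2 - 8·x + 6
  leading term 2·x^3: subtract (2)·g(x) = 2·x^3 - 2·x^2 - 8·x + 4, leaving 2
The remainder r(x) = 2 ≠ 0 (and deg r < deg g), so g ∤ f, i.e. f ∉ (g).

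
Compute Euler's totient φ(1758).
φ(1758) = 584

φ is multiplicative, with φ(p^e) = p^e − p^(e−1). Factorise 1758 = 2 · 3 · 293. Then
  φ(1758) = (2 − 1) · (3 − 1) · (293 − 1) = 1 · 2 · 292 = 584.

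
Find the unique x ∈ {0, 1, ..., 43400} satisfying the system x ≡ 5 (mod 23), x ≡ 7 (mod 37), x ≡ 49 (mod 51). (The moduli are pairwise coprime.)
The moduli 23, 37, 51 are pairwise coprime, so by the CRT there is a unique solution mod 23·37·51 = 43401.
Solve by successive substitution. Start with x ≡ 5 (mod 23).
  Combine with x ≡ 7 (mod 37): write x = 5 + 23·t and require 5 + 23·t ≡ 7 (mod 37), i.e. 23·t ≡ 7 − 5 ≡ 2 (mod 37). Since 23^(−1) ≡ 29 (mod 37), t ≡ 29·2 ≡ 21 (mod 37). So x ≡ 5 + 23·21 = 488 (mod 851).
  Combine with x ≡ 49 (mod 51): write x = 488 + 851·t and require 488 + 851·t ≡ 49 (mod 51), i.e. 851·t ≡ 49 − 488 ≡ 20 (mod 51). Since 851^(−1) ≡ 35 (mod 51) (851 ≡ 35 (mod 51)), t ≡ 35·20 ≡ 37 (mod 51). So x ≡ 488 + 851·37 = 31975 (mod 43401).
Unique solution in [0, 43401): x = 31975.

Final answer: x ≡ 31975 (mod 43401); the representative in [0, 43401) is 31975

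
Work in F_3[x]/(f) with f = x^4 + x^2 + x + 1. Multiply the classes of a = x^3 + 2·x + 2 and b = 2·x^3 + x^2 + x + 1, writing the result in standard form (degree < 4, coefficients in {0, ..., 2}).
Multiply as integer polynomials: a · b = 2·x^6 + x^5 + 5·x^4 + 7·x^3 + 4·x^2 + 4·x + 2. Reducing coefficients mod 3: a · b ≡ 2·x^6 + x^5 + 2·x^4 + x^3 + x^2 + x + 2. Now divide by f(x) = x^4 + x^2 + x + 1 in F_3[x], eliminating the leading term at each step:
  leading term 2·x^6: subtract (2·x^2)·f(x) = 2·x^6 + 2·x^4 + 2·x^3 + 2·x^2, leaving x^5 + 2·x^3 + 2·x^2 + x + 2 (coefficients mod 3)
  leading term x^5: subtract (x)·f(x) = x^5 + x^3 + x^2 + x, leaving x^3 + x^2 + 2 (coefficients mod 3)
The degree is now < 4, so this is the remainder. Hence a · b ≡ x^3 + x^2 + 2 in F_3[x]/(f).

Final answer: a · b ≡ x^3 + x^2 + 2 (mod f(x))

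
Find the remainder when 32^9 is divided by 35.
22

Use repeated squaring. Binary(9) = 1001. Walk through the bits of the exponent 9 left-to-right: at each bit after the leading one, square the running value, then multiply by 32 if the bit is 1 (always reducing mod 35):
  bit 1 = 1 (leading): start with 32.
  bit 2 = 0: square 32^2 = 1024 ≡ 9 (mod 35).
  bit 3 = 0: square 9^2 = 81 ≡ 11 (mod 35).
  bit 4 = 1: square 11^2 = 121 ≡ 16; bit is 1, so multiply 16·32 = 512 ≡ 22 (mod 35).
Final value: 32^9 ≡ 22 (mod 35).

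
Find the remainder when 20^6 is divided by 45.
10

Use repeated squaring. Binary(6) = 110. Walk through the bits of the exponent 6 left-to-right: at each bit after the leading one, square the running value, then multiply by 20 if the bit is 1 (always reducing mod 45):
  bit 1 = 1 (leading): start with 20.
  bit 2 = 1: square 20^2 = 400 ≡ 40; bit is 1, so multiply 40·20 = 800 ≡ 35 (mod 45).
  bit 3 = 0: square 35^2 = 1225 ≡ 10 (mod 45).
Final value: 20^6 ≡ 10 (mod 45).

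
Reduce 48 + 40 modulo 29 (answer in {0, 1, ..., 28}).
Reduce the summands first: 48 ≡ 19, 40 ≡ 11 (mod 29), so 48 + 40 ≡ 19 + 11 (mod 29). 19 + 11 = 30; 30 = 1·29 + 1, so (48 + 40) mod 29 = 1.

Final answer: 1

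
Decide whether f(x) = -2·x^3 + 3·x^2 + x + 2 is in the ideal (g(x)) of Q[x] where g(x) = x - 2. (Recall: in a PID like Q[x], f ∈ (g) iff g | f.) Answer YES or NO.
In Q[x] the ideal (g) consists of all multiples of g, so f ∈ (g) iff g | f, i.e. iff the remainder of f on division by g is 0. Divide f by g (g is monic, so eliminate the leading term of the running remainder at each step):
  leading term -2·x^3: subtract (-2·x^2)·g(x) = -2·x^3 + 4·x^2, leaving -x^2 + x + 2
  leading term -x^2: subtract (-x)·g(x) = -x^2 + 2·x, leaving 2 - x
  leading term -x: subtract (-1)·g(x) = 2 - x, leaving 0
The remainder is 0, so f(x) = g(x) · h(x) with h(x) = -2·x^2 - x - 1. Hence g | f, i.e. f ∈ (g).

Final answer: YES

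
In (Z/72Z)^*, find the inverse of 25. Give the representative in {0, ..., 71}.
Apply the extended Euclidean algorithm to (72, 25), tracking rows (r, s, t) with s·72 + t·25 = r. Each division r_prev = q·r_cur + r_new produces the new row as (previous row) − q·(current row):
  row A: (72, 1, 0)   [1·72 + 0·25 = 72]
  row B: (25, 0, 1)   [0·72 + 1·25 = 25]
  72 = 2·25 + 22   → row C = row A − 2·row B = (22, 1, −2)   [check: 1·72 − 2·25 = 22]
  25 = 1·22 + 3   → row D = row B − 1·row C = (3, −1, 3)   [check: −1·72 + 3·25 = 3]
  22 = 7·3 + 1   → row E = row C − 7·row D = (1, 8, −23)   [check: 8·72 − 23·25 = 1]
  3 = 3·1 + 0   → remainder 0, stop. gcd = 1 (last nonzero row E).
The gcd is 1, so 25 is invertible mod 72. The last nonzero row gives 8·72 − 23·25 = 1, so t = −23. So 25^(−1) ≡ −23 ≡ 49 (mod 72). Verify: 25 · 49 = 1225 ≡ 1 (mod 72). ✓

Final answer: 25^(−1) ≡ 49 (mod 72)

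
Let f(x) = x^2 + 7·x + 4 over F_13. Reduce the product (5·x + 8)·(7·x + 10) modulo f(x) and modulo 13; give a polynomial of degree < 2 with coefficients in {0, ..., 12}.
a · b ≡ 4·x + 5 (mod f(x))

Multiply as integer polynomials: a · b = 35·x^2 + 106·x + 80. Reducing coefficients mod 13: a · b ≡ 9·x^2 + 2·x + 2. Now divide by f(x) = x^2 + 7·x + 4 in F_13[x], eliminating the leading term at each step:
  leading term 9·x^2: subtract (9)·f(x) = 9·x^2 + 11·x + 10, leaving 4·x + 5 (coefficients mod 13)
The degree is now < 2, so this is the remainder. Hence a · b ≡ 4·x + 5 in F_13[x]/(f).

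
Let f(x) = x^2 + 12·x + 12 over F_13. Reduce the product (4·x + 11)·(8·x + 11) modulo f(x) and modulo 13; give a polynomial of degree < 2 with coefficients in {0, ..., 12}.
Multiply as integer polynomials: a · b = 32·x^2 + 132·x + 121. Reducing coefficients mod 13: a · b ≡ 6·x^2 + 2·x + 4. Now divide by f(x) = x^2 + 12·x + 12 in F_13[x], eliminating the leading term at each step:
  leading term 6·x^2: subtract (6)·f(x) = 6·x^2 + 7·x + 7, leaving 8·x + 10 (coefficients mod 13)
The degree is now < 2, so this is the remainder. Hence a · b ≡ 8·x + 10 in F_13[x]/(f).

Final answer: a · b ≡ 8·x + 10 (mod f(x))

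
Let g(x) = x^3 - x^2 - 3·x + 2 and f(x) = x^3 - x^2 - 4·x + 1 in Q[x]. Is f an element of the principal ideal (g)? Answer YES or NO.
NO

In Q[x] the ideal (g) consists of all multiples of g, so f ∈ (g) iff g | f, i.e. iff the remainder of f on division by g is 0. Divide f by g (g is monic, so eliminate the leading term of the running remainder at each step):
  leading term x^3: subtract (1)·g(x) = x^3 - x^2 - 3·x + 2, leaving -x - 1
The remainder r(x) = -x - 1 ≠ 0 (and deg r < deg g), so g ∤ f, i.e. f ∉ (g).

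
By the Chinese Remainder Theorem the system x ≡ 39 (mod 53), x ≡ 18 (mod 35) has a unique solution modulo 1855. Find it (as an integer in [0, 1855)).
x ≡ 1523 (mod 1855); the representative in [0, 1855) is 1523

The moduli 53, 35 are pairwise coprime, so by the CRT there is a unique solution mod 53·35 = 1855.
Solve by successive substitution. Start with x ≡ 39 (mod 53).
  Combine with x ≡ 18 (mod 35): write x = 39 + 53·t and require 39 + 53·t ≡ 18 (mod 35), i.e. 53·t ≡ 18 − 39 ≡ 14 (mod 35). Since 53^(−1) ≡ 2 (mod 35) (53 ≡ 18 (mod 35)), t ≡ 2·14 ≡ 28 (mod 35). So x ≡ 39 + 53·28 = 1523 (mod 1855).
Unique solution in [0, 1855): x = 1523.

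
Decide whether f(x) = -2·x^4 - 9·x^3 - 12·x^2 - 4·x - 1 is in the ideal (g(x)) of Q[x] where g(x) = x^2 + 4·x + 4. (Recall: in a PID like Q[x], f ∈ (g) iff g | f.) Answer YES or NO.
In Q[x] the ideal (g) consists of all multiples of g, so f ∈ (g) iff g | f, i.e. iff the remainder of f on division by g is 0. Divide f by g (g is monic, so eliminate the leading term of the running remainder at each step):
  leading term -2·x^4: subtract (-2·x^2)·g(x) = -2·x^4 - 8·x^3 - 8·x^2, leaving -x^3 - 4·x^2 - 4·x - 1
  leading term -x^3: subtract (-x)·g(x) = -x^3 - 4·x^2 - 4·x, leaving -1
The remainder r(x) = -1 ≠ 0 (and deg r < deg g), so g ∤ f, i.e. f ∉ (g).

Final answer: NO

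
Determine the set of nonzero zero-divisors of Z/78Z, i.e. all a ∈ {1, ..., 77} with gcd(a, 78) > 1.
An element a ∈ Z/78Z (with a ≠ 0) is a zero-divisor iff gcd(a, 78) > 1 (because a is a unit precisely when gcd(a, n) = 1, and in Z/nZ every nonzero, non-unit element is a zero-divisor). Scan a = 1, ..., 77 and keep those with gcd(a, 78) > 1:
  gcd(2, 78) = 2, gcd(3, 78) = 3, gcd(4, 78) = 2, gcd(6, 78) = 6, gcd(8, 78) = 2, gcd(9, 78) = 3, gcd(10, 78) = 2, gcd(12, 78) = 6, gcd(13, 78) = 13, gcd(14, 78) = 2, gcd(15, 78) = 3, gcd(16, 78) = 2, gcd(18, 78) = 6, gcd(20, 78) = 2, gcd(21, 78) = 3, gcd(22, 78) = 2, gcd(24, 78) = 6, gcd(26, 78) = 26, gcd(27, 78) = 3, gcd(28, 78) = 2, gcd(30, 78) = 6, gcd(32, 78) = 2, gcd(33, 78) = 3, gcd(34, 78) = 2, gcd(36, 78) = 6, gcd(38, 78) = 2, gcd(39, 78) = 39, gcd(40, 78) = 2, gcd(42, 78) = 6, gcd(44, 78) = 2, gcd(45, 78) = 3, gcd(46, 78) = 2, gcd(48, 78) = 6, gcd(50, 78) = 2, gcd(51, 78) = 3, gcd(52, 78) = 26, gcd(54, 78) = 6, gcd(56, 78) = 2, gcd(57, 78) = 3, gcd(58, 78) = 2, gcd(60, 78) = 6, gcd(62, 78) = 2, gcd(63, 78) = 3, gcd(64, 78) = 2, gcd(65, 78) = 13, gcd(66, 78) = 6, gcd(68, 78) = 2, gcd(69, 78) = 3, gcd(70, 78) = 2, gcd(72, 78) = 6, gcd(74, 78) = 2, gcd(75, 78) = 3, gcd(76, 78) = 2.
All other a ∈ {1, ..., 77} have gcd(a, 78) = 1 and are units. So the nonzero zero-divisors are exactly the 53 values of a appearing in this scan.

Final answer: nonzero zero-divisors of Z/78Z = {2, 3, 4, 6, 8, 9, 10, 12, 13, 14, 15, 16, 18, 20, 21, 22, 24, 26, 27, 28, 30, 32, 33, 34, 36, 38, 39, 40, 42, 44, 45, 46, 48, 50, 51, 52, 54, 56, 57, 58, 60, 62, 63, 64, 65, 66, 68, 69, 70, 72, 74, 75, 76}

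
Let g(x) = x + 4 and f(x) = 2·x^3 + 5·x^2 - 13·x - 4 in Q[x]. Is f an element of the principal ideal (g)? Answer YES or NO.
In Q[x] the ideal (g) consists of all multiples of g, so f ∈ (g) iff g | f, i.e. iff the remainder of f on division by g is 0. Divide f by g (g is monic, so eliminate the leading term of the running remainder at each step):
  leading term 2·x^3: subtract (2·x^2)·g(x) = 2·x^3 + 8·x^2, leaving -3·x^2 - 13·x - 4
  leading term -3·x^2: subtract (-3·x)·g(x) = -3·x^2 - 12·x, leaving -x - 4
  leading term -x: subtract (-1)·g(x) = -x - 4, leaving 0
The remainder is 0, so f(x) = g(x) · h(x) with h(x) = 2·x^2 - 3·x - 1. Hence g | f, i.e. f ∈ (g).

Final answer: YES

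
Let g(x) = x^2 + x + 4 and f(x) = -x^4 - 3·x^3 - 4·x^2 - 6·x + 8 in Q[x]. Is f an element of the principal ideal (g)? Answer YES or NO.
In Q[x] the ideal (g) consists of all multiples of g, so f ∈ (g) iff g | f, i.e. iff the remainder of f on division by g is 0. Divide f by g (g is monic, so eliminate the leading term of the running remainder at each step):
  leading term -x^4: subtract (-x^2)·g(x) = -x^4 - x^3 - 4·x^2, leaving -2·x^3 - 6·x + 8
  leading term -2·x^3: subtract (-2·x)·g(x) = -2·x^3 - 2·x^2 - 8·x, leaving 2·x^2 + 2·x + 8
  leading term 2·x^2: subtract (2)·g(x) = 2·x^2 + 2·x + 8, leaving 0
The remainder is 0, so f(x) = g(x) · h(x) with h(x) = -x^2 - 2·x + 2. Hence g | f, i.e. f ∈ (g).

Final answer: YES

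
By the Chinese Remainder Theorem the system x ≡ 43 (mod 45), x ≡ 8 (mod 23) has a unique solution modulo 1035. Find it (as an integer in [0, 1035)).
The moduli 45, 23 are pairwise coprime, so by the CRT there is a unique solution mod 45·23 = 1035.
Solve by successive substitution. Start with x ≡ 43 (mod 45).
  Combine with x ≡ 8 (mod 23): write x = 43 + 45·t and require 43 + 45·t ≡ 8 (mod 23), i.e. 45·t ≡ 8 − 43 ≡ 11 (mod 23). Since 45^(−1) ≡ 22 (mod 23) (45 ≡ 22 (mod 23)), t ≡ 22·11 ≡ 12 (mod 23). So x ≡ 43 + 45·12 = 583 (mod 1035).
Unique solution in [0, 1035): x = 583.

Final answer: x ≡ 583 (mod 1035); the representative in [0, 1035) is 583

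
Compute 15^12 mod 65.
Use repeated squaring. Binary(12) = 1100. Walk through the bits of the exponent 12 left-to-right: at each bit after the leading one, square the running value, then multiply by 15 if the bit is 1 (always reducing mod 65):
  bit 1 = 1 (leading): start with 15.
  bit 2 = 1: square 15^2 = 225 ≡ 30; bit is 1, so multiply 30·15 = 450 ≡ 60 (mod 65).
  bit 3 = 0: square 60^2 = 3600 ≡ 25 (mod 65).
  bit 4 = 0: square 25^2 = 625 ≡ 40 (mod 65).
Final value: 15^12 ≡ 40 (mod 65).

Final answer: 40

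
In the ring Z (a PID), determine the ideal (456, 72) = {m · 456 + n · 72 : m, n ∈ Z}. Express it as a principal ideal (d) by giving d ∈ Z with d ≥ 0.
(456, 72) = (24); d = 24

In the PID Z, (a, b) is generated by gcd(a, b). Compute gcd(456, 72) with the extended Euclidean algorithm, tracking rows (r, s, t) with s·456 + t·72 = r:
  row A: (456, 1, 0)   [1·456 + 0·72 = 456]
  row B: (72, 0, 1)   [0·456 + 1·72 = 72]
  456 = 6·72 + 24   → row C = row A − 6·row B = (24, 1, −6)   [check: 1·456 − 6·72 = 24]
  72 = 3·24 + 0   → remainder 0, stop. gcd = 24 (last nonzero row C).
So gcd(456, 72) = 24, with Bézout identity 1·456 − 6·72 = 24. Containment (⊇): the Bézout identity exhibits 24 as an element of (456, 72), giving (24) ⊆ (456, 72). Containment (⊆): since 24 | 456 and 24 | 72 (456 = 24·19, 72 = 24·3), every Z-linear combination of 456 and 72 is divisible by 24, so (456, 72) ⊆ (24). Therefore (456, 72) = (24), d = 24.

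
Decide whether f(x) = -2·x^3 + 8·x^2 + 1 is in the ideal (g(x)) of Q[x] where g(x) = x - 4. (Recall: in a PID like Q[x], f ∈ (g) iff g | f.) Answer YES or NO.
In Q[x] the ideal (g) consists of all multiples of g, so f ∈ (g) iff g | f, i.e. iff the remainder of f on division by g is 0. Divide f by g (g is monic, so eliminate the leading term of the running remainder at each step):
  leading term -2·x^3: subtract (-2·x^2)·g(x) = -2·x^3 + 8·x^2, leaving 1
The remainder r(x) = 1 ≠ 0 (and deg r < deg g), so g ∤ f, i.e. f ∉ (g).

Final answer: NO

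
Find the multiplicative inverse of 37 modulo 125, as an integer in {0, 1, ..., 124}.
Apply the extended Euclidean algorithm to (125, 37), tracking rows (r, s, t) with s·125 + t·37 = r. Each division r_prev = q·r_cur + r_new produces the new row as (previous row) − q·(current row):
  row A: (125, 1, 0)   [1·125 + 0·37 = 125]
  row B: (37, 0, 1)   [0·125 + 1·37 = 37]
  125 = 3·37 + 14   → row C = row A − 3·row B = (14, 1, −3)   [check: 1·125 − 3·37 = 14]
  37 = 2·14 + 9   → row D = row B − 2·row C = (9, −2, 7)   [check: −2·125 + 7·37 = 9]
  14 = 1·9 + 5   → row E = row C − 1·row D = (5, 3, −10)   [check: 3·125 − 10·37 = 5]
  9 = 1·5 + 4   → row F = row D − 1·row E = (4, −5, 17)   [check: −5·125 + 17·37 = 4]
  5 = 1·4 + 1   → row G = row E − 1·row F = (1, 8, −27)   [check: 8·125 − 27·37 = 1]
  4 = 4·1 + 0   → remainder 0, stop. gcd = 1 (last nonzero row G).
The gcd is 1, so 37 is invertible mod 125. The last nonzero row gives 8·125 − 27·37 = 1, so t = −27. So 37^(−1) ≡ −27 ≡ 98 (mod 125). Verify: 37 · 98 = 3626 ≡ 1 (mod 125). ✓

Final answer: 37^(−1) ≡ 98 (mod 125)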